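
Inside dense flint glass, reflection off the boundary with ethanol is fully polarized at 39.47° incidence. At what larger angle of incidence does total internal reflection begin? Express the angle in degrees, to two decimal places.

θ_c ≈ 55.43°

From Brewster, n₂/n₁ = tan θ_B = tan 39.47° = 0.8235.
Then sin θ_c = n₂/n₁ = 0.8235, so θ_c = arcsin 0.8235 = 55.43°.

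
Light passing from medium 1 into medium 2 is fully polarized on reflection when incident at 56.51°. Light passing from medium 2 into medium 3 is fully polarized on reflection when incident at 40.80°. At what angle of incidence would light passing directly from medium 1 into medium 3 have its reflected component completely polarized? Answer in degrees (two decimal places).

Each Brewster angle gives a ratio: n₂/n₁ = tan 56.51° = 1.5114, n₃/n₂ = tan 40.80° = 0.8632.
n₃/n₁ = 1.3046. Then tan θ_B(1→3) = n₃/n₁, so θ_B(1→3) = arctan(1.3046) = 52.53°.

θ_B ≈ 52.53°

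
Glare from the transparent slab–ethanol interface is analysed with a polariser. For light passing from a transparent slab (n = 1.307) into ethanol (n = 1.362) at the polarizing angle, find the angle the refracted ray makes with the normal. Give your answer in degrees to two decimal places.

First find Brewster's angle: tan θ_B = 1.362/1.307 = 1.0421, giving θ_B = 46.18°.
At Brewster's angle the reflected and refracted rays are perpendicular, so θ_t = 90° − θ_B = 90° − 46.18° = 43.82°.

θ_t ≈ 43.82°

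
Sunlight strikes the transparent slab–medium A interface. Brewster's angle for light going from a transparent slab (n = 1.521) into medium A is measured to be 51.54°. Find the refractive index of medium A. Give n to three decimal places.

Brewster's law: tan θ_B = n₂/n₁ (light incident in a transparent slab, refracted into medium A).
n₂ = n₁ tan θ_B = 1.521 × tan 51.54° = 1.915.

n ≈ 1.915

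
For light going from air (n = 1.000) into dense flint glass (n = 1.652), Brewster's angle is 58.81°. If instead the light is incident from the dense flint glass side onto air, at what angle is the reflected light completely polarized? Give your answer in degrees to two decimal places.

θ_B' ≈ 31.19°

The two Brewster angles are complementary: θ_B' = 90° − θ_B = 90° − 58.81° = 31.19°.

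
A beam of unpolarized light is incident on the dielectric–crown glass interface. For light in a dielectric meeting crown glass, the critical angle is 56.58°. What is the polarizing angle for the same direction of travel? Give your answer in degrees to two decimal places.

θ_B ≈ 39.85°

n₂/n₁ = sin θ_c = sin 56.58° = 0.8347.
tan θ_B equals the same ratio, so θ_B = arctan(0.8347) = 39.85°.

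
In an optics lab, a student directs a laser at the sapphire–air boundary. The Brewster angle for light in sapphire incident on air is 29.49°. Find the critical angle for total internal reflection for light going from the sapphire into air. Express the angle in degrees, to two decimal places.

tan θ_B = n₂/n₁ = tan 29.49° = 0.5655.
Total internal reflection: sin θ_c = n₂/n₁ = 0.5655.
θ_c = arcsin(0.5655) = 34.44°.

θ_c ≈ 34.44°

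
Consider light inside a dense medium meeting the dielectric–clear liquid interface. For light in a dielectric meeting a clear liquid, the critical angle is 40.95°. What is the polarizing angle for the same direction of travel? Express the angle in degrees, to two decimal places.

θ_B ≈ 33.24°

sin θ_c = n₂/n₁, so n₂/n₁ = sin 40.95° = 0.6554.
Brewster: tan θ_B = n₂/n₁ = 0.6554.
θ_B = arctan(0.6554) = 33.24°.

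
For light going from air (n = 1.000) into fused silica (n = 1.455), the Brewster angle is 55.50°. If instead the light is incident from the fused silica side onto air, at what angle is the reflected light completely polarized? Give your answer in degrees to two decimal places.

θ_B' ≈ 34.50°

Reversing the direction swaps n₁ and n₂, so tan θ_B' = 1/tan θ_B and θ_B' = 90° − θ_B.
Hence θ_B' = 90° − 55.50° = 34.50°.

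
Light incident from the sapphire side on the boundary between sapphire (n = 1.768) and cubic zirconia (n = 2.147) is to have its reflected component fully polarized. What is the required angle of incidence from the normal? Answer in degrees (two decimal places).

θ_B ≈ 50.53°

Brewster's condition: tan θ_B = n₂/n₁ = 2.147/1.768 = 1.2144.
θ_B = arctan(1.2144) = 50.53°.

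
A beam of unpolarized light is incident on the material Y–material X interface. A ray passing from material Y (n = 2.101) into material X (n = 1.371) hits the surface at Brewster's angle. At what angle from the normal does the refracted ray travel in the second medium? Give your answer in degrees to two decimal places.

θ_t ≈ 56.87°

θ_B = arctan(n₂/n₁) = arctan(1.371/2.101) = 33.13°.
The refracted ray is perpendicular to the reflected ray, so θ_t = 90° − θ_B = 56.87°.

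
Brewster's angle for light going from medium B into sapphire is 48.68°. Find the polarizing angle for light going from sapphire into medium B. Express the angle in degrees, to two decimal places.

tan θ_B' = n₁/n₂ = 1/tan θ_B, so θ_B' = 90° − θ_B.
θ_B' = 90° − 48.68° = 41.32°.

θ_B' ≈ 41.32°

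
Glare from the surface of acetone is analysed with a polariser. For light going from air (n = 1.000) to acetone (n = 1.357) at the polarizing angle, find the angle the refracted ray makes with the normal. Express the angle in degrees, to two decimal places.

θ_t ≈ 36.39°

First find Brewster's angle: tan θ_B = 1.357/1.000 = 1.3570, giving θ_B = 53.61°.
At Brewster's angle the reflected and refracted rays are perpendicular, so θ_t = 90° − θ_B = 90° − 53.61° = 36.39°.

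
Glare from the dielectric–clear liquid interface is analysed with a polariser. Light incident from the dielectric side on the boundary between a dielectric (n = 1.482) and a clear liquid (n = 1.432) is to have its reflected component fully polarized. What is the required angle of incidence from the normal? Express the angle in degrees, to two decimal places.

tan θ_B = n₂/n₁ = 1.432/1.482 = 0.9663. Taking the arctangent, θ_B = 44.02°.

θ_B ≈ 44.02°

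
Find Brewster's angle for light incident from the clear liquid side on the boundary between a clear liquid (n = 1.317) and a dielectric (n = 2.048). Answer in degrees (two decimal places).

Here n₂/n₁ = 2.048/1.317 = 1.5550, and Brewster's law gives tan θ_B = n₂/n₁. Taking the arctangent, θ_B = 57.26°.

θ_B ≈ 57.26°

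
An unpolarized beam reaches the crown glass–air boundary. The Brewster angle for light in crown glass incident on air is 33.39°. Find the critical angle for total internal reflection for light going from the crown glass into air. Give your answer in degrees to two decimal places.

n₂/n₁ = tan 33.39° = 0.6591; the critical angle satisfies sin θ_c = n₂/n₁.
θ_c = arcsin(0.6591) = 41.23°.

θ_c ≈ 41.23°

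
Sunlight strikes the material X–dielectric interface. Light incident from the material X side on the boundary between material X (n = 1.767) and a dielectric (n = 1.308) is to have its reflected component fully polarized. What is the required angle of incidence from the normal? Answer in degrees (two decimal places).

tan θ_B = n₂/n₁ = 1.308/1.767 = 0.7402. Taking the arctangent, θ_B = 36.51°.

θ_B ≈ 36.51°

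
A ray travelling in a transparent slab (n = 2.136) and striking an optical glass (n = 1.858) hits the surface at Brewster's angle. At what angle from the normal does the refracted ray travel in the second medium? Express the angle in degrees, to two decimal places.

θ_t ≈ 48.98°

θ_B = arctan(n₂/n₁) = arctan(1.858/2.136) = 41.02°.
Since θ_B + θ_t = 90° at Brewster incidence, θ_t = 90° − 41.02° = 48.98°.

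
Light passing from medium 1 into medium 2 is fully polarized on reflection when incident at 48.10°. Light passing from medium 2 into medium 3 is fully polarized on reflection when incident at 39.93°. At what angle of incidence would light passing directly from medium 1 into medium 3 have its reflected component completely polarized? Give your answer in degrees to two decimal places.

θ_B ≈ 43.01°

n₂/n₁ = tan 48.10° = 1.1145 and n₃/n₂ = tan 39.93° = 0.8370.
So n₃/n₁ = (n₂/n₁)(n₃/n₂) = 1.1145 × 0.8370 = 0.9329.
θ_B(1→3) = arctan(0.9329) = 43.01°.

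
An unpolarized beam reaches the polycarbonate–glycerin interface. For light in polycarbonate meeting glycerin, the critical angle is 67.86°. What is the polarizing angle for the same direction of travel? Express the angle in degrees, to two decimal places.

sin θ_c = n₂/n₁, so n₂/n₁ = sin 67.86° = 0.9263.
Brewster: tan θ_B = n₂/n₁ = 0.9263.
θ_B = arctan(0.9263) = 42.81°.

θ_B ≈ 42.81°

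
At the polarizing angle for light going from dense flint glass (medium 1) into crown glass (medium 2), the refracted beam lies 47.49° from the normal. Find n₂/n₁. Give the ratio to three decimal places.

At Brewster incidence θ_B = 90° − θ_t = 90° − 47.49° = 42.51°.
tan θ_B = n₂/n₁, so n₂/n₁ = tan 42.51° = 0.917.

n₂/n₁ ≈ 0.917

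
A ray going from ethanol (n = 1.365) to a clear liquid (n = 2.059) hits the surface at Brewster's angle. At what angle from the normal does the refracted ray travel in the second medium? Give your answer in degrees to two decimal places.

θ_t ≈ 33.54°

tan θ_B = n₂/n₁ = 2.059/1.365 = 1.5084, so θ_B = 56.46°.
Since θ_B + θ_t = 90° at Brewster incidence, θ_t = 90° − 56.46° = 33.54°.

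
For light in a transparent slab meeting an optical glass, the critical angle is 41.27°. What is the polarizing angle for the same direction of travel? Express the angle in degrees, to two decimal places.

θ_B ≈ 33.41°

At the critical angle sin θ_c = n₂/n₁, giving n₂/n₁ = sin 41.27° = 0.6596.
Then tan θ_B = n₂/n₁ = 0.6596, so θ_B = arctan 0.6596 = 33.41°.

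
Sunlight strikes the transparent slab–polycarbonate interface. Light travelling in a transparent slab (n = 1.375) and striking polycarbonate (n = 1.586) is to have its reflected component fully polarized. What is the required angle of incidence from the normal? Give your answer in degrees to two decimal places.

tan θ_B = n₂/n₁ = 1.586/1.375 = 1.1535.
θ_B = arctan(1.1535) = 49.08°.

θ_B ≈ 49.08°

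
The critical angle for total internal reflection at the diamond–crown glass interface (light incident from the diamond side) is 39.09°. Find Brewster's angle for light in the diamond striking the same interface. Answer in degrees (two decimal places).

sin θ_c = n₂/n₁, so n₂/n₁ = sin 39.09° = 0.6305.
Brewster: tan θ_B = n₂/n₁ = 0.6305.
θ_B = arctan(0.6305) = 32.23°.

θ_B ≈ 32.23°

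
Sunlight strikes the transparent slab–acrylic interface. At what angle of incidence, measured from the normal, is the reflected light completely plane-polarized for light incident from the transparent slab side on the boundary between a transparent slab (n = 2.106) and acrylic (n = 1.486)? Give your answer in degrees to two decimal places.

Brewster's condition: tan θ_B = n₂/n₁ = 1.486/2.106 = 0.7056.
θ_B = arctan(0.7056) = 35.21°.

θ_B ≈ 35.21°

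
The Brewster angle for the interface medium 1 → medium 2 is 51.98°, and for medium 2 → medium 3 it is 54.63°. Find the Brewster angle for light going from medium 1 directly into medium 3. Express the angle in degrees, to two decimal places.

θ_B ≈ 60.97°

tan θ_B(1→2) = n₂/n₁ = tan 51.98° = 1.2790.
tan θ_B(2→3) = n₃/n₂ = tan 54.63° = 1.4087.
So n₃/n₁ = (n₂/n₁)(n₃/n₂) = 1.2790 × 1.4087 = 1.8018.
θ_B(1→3) = arctan(1.8018) = 60.97°.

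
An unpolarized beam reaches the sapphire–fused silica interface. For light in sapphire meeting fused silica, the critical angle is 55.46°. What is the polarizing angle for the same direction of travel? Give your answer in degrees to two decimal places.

θ_B ≈ 39.48°

n₂/n₁ = sin θ_c = sin 55.46° = 0.8237.
tan θ_B equals the same ratio, so θ_B = arctan(0.8237) = 39.48°.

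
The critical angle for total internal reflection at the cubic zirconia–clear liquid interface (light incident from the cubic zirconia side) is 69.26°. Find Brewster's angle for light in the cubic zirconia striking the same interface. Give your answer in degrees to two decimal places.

sin θ_c = n₂/n₁, so n₂/n₁ = sin 69.26° = 0.9352.
Brewster: tan θ_B = n₂/n₁ = 0.9352.
θ_B = arctan(0.9352) = 43.08°.

θ_B ≈ 43.08°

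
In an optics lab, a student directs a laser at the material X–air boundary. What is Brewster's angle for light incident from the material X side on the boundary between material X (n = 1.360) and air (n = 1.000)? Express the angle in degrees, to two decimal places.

Brewster's condition: tan θ_B = n₂/n₁ = 1.000/1.360 = 0.7353.
θ_B = arctan(0.7353) = 36.33°.

θ_B ≈ 36.33°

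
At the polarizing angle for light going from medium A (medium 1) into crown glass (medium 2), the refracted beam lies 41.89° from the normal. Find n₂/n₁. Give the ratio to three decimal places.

n₂/n₁ ≈ 1.115

θ_B + θ_t = 90°, so θ_B = 90° − 41.89° = 48.11°.
tan θ_B = n₂/n₁, so n₂/n₁ = tan 48.11° = 1.115.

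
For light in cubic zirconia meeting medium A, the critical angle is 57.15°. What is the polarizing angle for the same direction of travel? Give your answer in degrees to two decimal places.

θ_B ≈ 40.03°

n₂/n₁ = sin θ_c = sin 57.15° = 0.8401.
tan θ_B equals the same ratio, so θ_B = arctan(0.8401) = 40.03°.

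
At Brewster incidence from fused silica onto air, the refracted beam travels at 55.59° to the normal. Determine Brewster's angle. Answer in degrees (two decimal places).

Since the reflected and refracted rays are at right angles at the polarizing angle, θ_B + θ_t = 90°.
θ_B = 90° − 55.59° = 34.41°.

θ_B ≈ 34.41°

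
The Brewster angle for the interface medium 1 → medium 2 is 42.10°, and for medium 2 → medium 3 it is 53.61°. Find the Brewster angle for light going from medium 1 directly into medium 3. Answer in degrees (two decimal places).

θ_B ≈ 50.80°

Each Brewster angle gives a ratio: n₂/n₁ = tan 42.10° = 0.9036, n₃/n₂ = tan 53.61° = 1.3569.
n₃/n₁ = 1.2260. Then tan θ_B(1→3) = n₃/n₁, so θ_B(1→3) = arctan(1.2260) = 50.80°.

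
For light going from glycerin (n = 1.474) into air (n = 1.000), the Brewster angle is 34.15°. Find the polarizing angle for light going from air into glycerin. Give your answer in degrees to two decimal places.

tan θ_B' = n₁/n₂ = 1/tan θ_B, so θ_B' = 90° − θ_B.
θ_B' = 90° − 34.15° = 55.85°.

θ_B' ≈ 55.85°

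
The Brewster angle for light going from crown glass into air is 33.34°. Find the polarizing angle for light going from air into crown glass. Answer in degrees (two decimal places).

tan θ_B' = n₁/n₂ = 1/tan θ_B, so θ_B' = 90° − θ_B.
θ_B' = 90° − 33.34° = 56.66°.

θ_B' ≈ 56.66°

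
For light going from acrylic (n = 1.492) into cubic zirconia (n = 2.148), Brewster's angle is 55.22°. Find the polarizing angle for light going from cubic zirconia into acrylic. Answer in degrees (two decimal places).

θ_B' ≈ 34.78°

Reversing the direction swaps n₁ and n₂, so tan θ_B' = 1/tan θ_B and θ_B' = 90° − θ_B.
Hence θ_B' = 90° − 55.22° = 34.78°.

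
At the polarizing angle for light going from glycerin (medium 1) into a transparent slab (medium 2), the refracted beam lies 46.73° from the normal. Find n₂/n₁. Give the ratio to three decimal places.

n₂/n₁ ≈ 0.941

θ_B + θ_t = 90°, so θ_B = 90° − 46.73° = 43.27°.
tan θ_B = n₂/n₁, so n₂/n₁ = tan 43.27° = 0.941.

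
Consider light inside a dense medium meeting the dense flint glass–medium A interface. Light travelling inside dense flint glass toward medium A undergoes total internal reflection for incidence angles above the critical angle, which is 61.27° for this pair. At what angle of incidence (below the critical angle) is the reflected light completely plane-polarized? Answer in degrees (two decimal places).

θ_B ≈ 41.25°

n₂/n₁ = sin θ_c = sin 61.27° = 0.8769.
tan θ_B equals the same ratio, so θ_B = arctan(0.8769) = 41.25°.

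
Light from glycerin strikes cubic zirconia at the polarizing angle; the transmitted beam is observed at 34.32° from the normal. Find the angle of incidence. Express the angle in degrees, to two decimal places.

θ_B ≈ 55.68°

Brewster's condition makes the reflected and refracted beams perpendicular: θ_B + θ_t = 90°.
So θ_B = 90° − θ_t = 90° − 34.32° = 55.68°.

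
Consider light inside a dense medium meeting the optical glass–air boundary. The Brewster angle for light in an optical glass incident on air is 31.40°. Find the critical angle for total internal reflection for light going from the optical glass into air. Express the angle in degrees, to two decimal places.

θ_c ≈ 37.62°

n₂/n₁ = tan 31.40° = 0.6104; the critical angle satisfies sin θ_c = n₂/n₁.
θ_c = arcsin(0.6104) = 37.62°.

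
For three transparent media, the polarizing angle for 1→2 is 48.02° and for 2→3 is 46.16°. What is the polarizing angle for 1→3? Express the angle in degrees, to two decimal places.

tan θ_B(1→2) = n₂/n₁ = tan 48.02° = 1.1114.
tan θ_B(2→3) = n₃/n₂ = tan 46.16° = 1.0413.
Multiplying, n₃/n₁ = 1.1114 × 1.0413 = 1.1573, and θ_B(1→3) = arctan 1.1573 = 49.17°.

θ_B ≈ 49.17°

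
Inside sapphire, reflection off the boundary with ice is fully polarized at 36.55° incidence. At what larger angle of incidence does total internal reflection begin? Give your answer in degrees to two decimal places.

θ_c ≈ 47.84°

From Brewster, n₂/n₁ = tan θ_B = tan 36.55° = 0.7413.
Then sin θ_c = n₂/n₁ = 0.7413, so θ_c = arcsin 0.7413 = 47.84°.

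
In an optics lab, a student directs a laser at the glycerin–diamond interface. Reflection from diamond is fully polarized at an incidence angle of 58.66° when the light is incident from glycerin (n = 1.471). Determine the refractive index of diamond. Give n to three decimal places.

n ≈ 2.416

At Brewster's angle, tan θ_B = n₂/n₁ with n₁ on the incident side (glycerin) and n₂ on the transmitted side (diamond).
n₂ = n₁ tan θ_B = 1.471 × tan 58.66° = 2.416.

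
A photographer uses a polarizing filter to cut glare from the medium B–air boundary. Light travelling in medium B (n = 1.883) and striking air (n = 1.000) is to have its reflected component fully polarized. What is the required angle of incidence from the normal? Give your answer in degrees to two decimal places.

θ_B ≈ 27.97°

Here n₂/n₁ = 1.000/1.883 = 0.5311, and Brewster's law gives tan θ_B = n₂/n₁.
So θ_B = arctan 0.5311 = 27.97°.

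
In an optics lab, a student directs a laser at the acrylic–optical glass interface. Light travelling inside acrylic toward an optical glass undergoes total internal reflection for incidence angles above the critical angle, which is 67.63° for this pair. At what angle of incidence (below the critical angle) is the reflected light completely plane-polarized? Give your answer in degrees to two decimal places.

θ_B ≈ 42.76°

sin θ_c = n₂/n₁, so n₂/n₁ = sin 67.63° = 0.9247.
Brewster: tan θ_B = n₂/n₁ = 0.9247.
θ_B = arctan(0.9247) = 42.76°.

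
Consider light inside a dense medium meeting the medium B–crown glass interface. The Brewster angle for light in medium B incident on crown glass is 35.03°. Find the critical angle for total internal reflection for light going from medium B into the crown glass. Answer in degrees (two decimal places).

tan θ_B = n₂/n₁ = tan 35.03° = 0.7010.
Total internal reflection: sin θ_c = n₂/n₁ = 0.7010.
θ_c = arcsin(0.7010) = 44.51°.

θ_c ≈ 44.51°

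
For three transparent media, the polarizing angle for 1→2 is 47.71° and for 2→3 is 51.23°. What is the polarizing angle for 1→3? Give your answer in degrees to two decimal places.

Each Brewster angle gives a ratio: n₂/n₁ = tan 47.71° = 1.0994, n₃/n₂ = tan 51.23° = 1.2451.
So n₃/n₁ = (n₂/n₁)(n₃/n₂) = 1.0994 × 1.2451 = 1.3688.
θ_B(1→3) = arctan(1.3688) = 53.85°.

θ_B ≈ 53.85°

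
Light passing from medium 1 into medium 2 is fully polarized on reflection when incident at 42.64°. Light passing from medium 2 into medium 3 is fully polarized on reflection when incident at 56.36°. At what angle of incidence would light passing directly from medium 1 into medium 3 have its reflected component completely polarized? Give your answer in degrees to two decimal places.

tan θ_B(1→2) = n₂/n₁ = tan 42.64° = 0.9208.
tan θ_B(2→3) = n₃/n₂ = tan 56.36° = 1.5028.
Multiplying, n₃/n₁ = 0.9208 × 1.5028 = 1.3839, and θ_B(1→3) = arctan 1.3839 = 54.15°.

θ_B ≈ 54.15°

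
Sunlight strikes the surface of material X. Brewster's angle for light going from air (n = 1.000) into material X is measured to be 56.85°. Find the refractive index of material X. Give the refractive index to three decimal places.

n ≈ 1.531

Brewster's law: tan θ_B = n₂/n₁ (light incident in air, refracted into material X).
n₂ = n₁ tan θ_B = 1.000 × tan 56.85° = 1.531.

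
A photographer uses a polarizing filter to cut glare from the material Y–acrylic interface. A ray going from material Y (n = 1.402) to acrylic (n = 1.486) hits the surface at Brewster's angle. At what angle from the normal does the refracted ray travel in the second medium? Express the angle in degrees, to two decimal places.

First find Brewster's angle: tan θ_B = 1.486/1.402 = 1.0599, giving θ_B = 46.67°.
The refracted ray is perpendicular to the reflected ray, so θ_t = 90° − θ_B = 43.33°.

θ_t ≈ 43.33°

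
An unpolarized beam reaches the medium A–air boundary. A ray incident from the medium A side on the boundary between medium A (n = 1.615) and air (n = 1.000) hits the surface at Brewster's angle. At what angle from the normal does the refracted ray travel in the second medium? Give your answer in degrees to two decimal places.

θ_B = arctan(n₂/n₁) = arctan(1.000/1.615) = 31.77°.
At Brewster's angle the reflected and refracted rays are perpendicular, so θ_t = 90° − θ_B = 90° − 31.77° = 58.23°.

θ_t ≈ 58.23°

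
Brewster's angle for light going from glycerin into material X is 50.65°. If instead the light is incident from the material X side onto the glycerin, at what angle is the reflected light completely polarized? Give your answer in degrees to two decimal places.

θ_B' ≈ 39.35°

tan θ_B' = n₁/n₂ = 1/tan θ_B, so θ_B' = 90° − θ_B.
θ_B' = 90° − 50.65° = 39.35°.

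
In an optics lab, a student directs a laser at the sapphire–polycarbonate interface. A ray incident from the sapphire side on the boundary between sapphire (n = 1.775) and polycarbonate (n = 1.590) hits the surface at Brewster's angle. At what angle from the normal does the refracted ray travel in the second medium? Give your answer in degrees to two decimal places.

θ_B = arctan(n₂/n₁) = arctan(1.590/1.775) = 41.85°.
At Brewster's angle the reflected and refracted rays are perpendicular, so θ_t = 90° − θ_B = 90° − 41.85° = 48.15°.

θ_t ≈ 48.15°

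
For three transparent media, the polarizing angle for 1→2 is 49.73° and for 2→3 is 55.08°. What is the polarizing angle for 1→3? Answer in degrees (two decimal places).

Each Brewster angle gives a ratio: n₂/n₁ = tan 49.73° = 1.1804, n₃/n₂ = tan 55.08° = 1.4324.
Multiplying, n₃/n₁ = 1.1804 × 1.4324 = 1.6908, and θ_B(1→3) = arctan 1.6908 = 59.40°.

θ_B ≈ 59.40°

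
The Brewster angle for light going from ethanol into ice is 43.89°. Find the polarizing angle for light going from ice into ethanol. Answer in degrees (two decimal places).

θ_B' ≈ 46.11°

tan θ_B' = n₁/n₂ = 1/tan θ_B, so θ_B' = 90° − θ_B.
θ_B' = 90° − 43.89° = 46.11°.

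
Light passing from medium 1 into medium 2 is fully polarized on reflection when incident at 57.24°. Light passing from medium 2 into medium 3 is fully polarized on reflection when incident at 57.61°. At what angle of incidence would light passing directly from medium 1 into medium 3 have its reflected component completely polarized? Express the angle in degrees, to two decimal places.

θ_B ≈ 67.79°

n₂/n₁ = tan 57.24° = 1.5541 and n₃/n₂ = tan 57.61° = 1.5764.
n₃/n₁ = 2.4498. Then tan θ_B(1→3) = n₃/n₁, so θ_B(1→3) = arctan(2.4498) = 67.79°.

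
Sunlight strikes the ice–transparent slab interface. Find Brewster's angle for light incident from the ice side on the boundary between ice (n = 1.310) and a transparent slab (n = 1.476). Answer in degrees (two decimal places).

Brewster's condition: tan θ_B = n₂/n₁ = 1.476/1.310 = 1.1267.
θ_B = arctan(1.1267) = 48.41°.

θ_B ≈ 48.41°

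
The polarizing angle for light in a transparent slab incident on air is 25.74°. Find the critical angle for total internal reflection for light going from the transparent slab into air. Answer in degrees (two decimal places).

θ_c ≈ 28.82°

From Brewster, n₂/n₁ = tan θ_B = tan 25.74° = 0.4821.
Then sin θ_c = n₂/n₁ = 0.4821, so θ_c = arcsin 0.4821 = 28.82°.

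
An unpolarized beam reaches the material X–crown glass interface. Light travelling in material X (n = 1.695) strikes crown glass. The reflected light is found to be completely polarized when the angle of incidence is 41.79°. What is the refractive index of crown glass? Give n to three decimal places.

n ≈ 1.515

Brewster's law: tan θ_B = n₂/n₁ (light incident in material X, refracted into crown glass).
n₂ = n₁ tan θ_B = 1.695 × tan 41.79° = 1.515.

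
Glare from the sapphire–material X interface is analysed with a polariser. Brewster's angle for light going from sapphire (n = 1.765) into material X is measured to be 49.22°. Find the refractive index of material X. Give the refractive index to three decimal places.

Brewster's law: tan θ_B = n₂/n₁ (light incident in sapphire, refracted into material X).
n₂ = n₁ tan θ_B = 1.765 × tan 49.22° = 2.046.

n ≈ 2.046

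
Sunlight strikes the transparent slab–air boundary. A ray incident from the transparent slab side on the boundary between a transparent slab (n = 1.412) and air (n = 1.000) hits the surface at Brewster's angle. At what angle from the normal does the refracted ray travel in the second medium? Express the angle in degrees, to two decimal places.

First find Brewster's angle: tan θ_B = 1.000/1.412 = 0.7082, giving θ_B = 35.31°.
At Brewster's angle the reflected and refracted rays are perpendicular, so θ_t = 90° − θ_B = 90° − 35.31° = 54.69°.

θ_t ≈ 54.69°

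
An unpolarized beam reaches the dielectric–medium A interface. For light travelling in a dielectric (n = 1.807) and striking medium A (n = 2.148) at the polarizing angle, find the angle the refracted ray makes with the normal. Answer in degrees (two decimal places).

θ_t ≈ 40.07°

tan θ_B = n₂/n₁ = 2.148/1.807 = 1.1887, so θ_B = 49.93°.
At Brewster's angle the reflected and refracted rays are perpendicular, so θ_t = 90° − θ_B = 90° − 49.93° = 40.07°.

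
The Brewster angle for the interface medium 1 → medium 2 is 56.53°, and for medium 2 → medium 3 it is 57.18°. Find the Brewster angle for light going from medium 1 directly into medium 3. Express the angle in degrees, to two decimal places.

tan θ_B(1→2) = n₂/n₁ = tan 56.53° = 1.5126.
tan θ_B(2→3) = n₃/n₂ = tan 57.18° = 1.5505.
n₃/n₁ = 2.3452. Then tan θ_B(1→3) = n₃/n₁, so θ_B(1→3) = arctan(2.3452) = 66.91°.

θ_B ≈ 66.91°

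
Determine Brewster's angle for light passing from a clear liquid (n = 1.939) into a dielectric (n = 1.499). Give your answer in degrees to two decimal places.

Here n₂/n₁ = 1.499/1.939 = 0.7731, and Brewster's law gives tan θ_B = n₂/n₁. Taking the arctangent, θ_B = 37.71°.

θ_B ≈ 37.71°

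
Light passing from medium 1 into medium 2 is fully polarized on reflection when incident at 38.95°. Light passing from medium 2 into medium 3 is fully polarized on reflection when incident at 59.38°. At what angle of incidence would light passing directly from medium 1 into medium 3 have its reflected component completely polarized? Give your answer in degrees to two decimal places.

tan θ_B(1→2) = n₂/n₁ = tan 38.95° = 0.8083.
tan θ_B(2→3) = n₃/n₂ = tan 59.38° = 1.6896.
n₃/n₁ = 1.3657. Then tan θ_B(1→3) = n₃/n₁, so θ_B(1→3) = arctan(1.3657) = 53.79°.

θ_B ≈ 53.79°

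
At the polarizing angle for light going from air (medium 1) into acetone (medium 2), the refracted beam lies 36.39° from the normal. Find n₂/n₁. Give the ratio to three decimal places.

n₂/n₁ ≈ 1.357

At Brewster incidence θ_B = 90° − θ_t = 90° − 36.39° = 53.61°.
Then n₂/n₁ = tan θ_B = tan 53.61° = 1.357.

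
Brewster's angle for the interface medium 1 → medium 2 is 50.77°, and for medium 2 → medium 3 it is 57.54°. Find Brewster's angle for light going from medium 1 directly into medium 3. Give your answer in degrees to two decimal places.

θ_B ≈ 62.56°

n₂/n₁ = tan 50.77° = 1.2248 and n₃/n₂ = tan 57.54° = 1.5721.
So n₃/n₁ = (n₂/n₁)(n₃/n₂) = 1.2248 × 1.5721 = 1.9255.
θ_B(1→3) = arctan(1.9255) = 62.56°.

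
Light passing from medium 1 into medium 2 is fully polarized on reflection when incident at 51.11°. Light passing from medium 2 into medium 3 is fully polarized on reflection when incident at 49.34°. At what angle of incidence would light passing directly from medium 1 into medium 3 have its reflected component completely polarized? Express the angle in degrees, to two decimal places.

tan θ_B(1→2) = n₂/n₁ = tan 51.11° = 1.2398.
tan θ_B(2→3) = n₃/n₂ = tan 49.34° = 1.1643.
So n₃/n₁ = (n₂/n₁)(n₃/n₂) = 1.2398 × 1.1643 = 1.4434.
θ_B(1→3) = arctan(1.4434) = 55.29°.

θ_B ≈ 55.29°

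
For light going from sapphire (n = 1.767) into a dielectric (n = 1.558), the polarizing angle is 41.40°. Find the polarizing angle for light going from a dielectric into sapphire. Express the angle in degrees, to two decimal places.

θ_B' ≈ 48.60°

tan θ_B' = n₁/n₂ = 1/tan θ_B, so θ_B' = 90° − θ_B.
θ_B' = 90° − 41.40° = 48.60°.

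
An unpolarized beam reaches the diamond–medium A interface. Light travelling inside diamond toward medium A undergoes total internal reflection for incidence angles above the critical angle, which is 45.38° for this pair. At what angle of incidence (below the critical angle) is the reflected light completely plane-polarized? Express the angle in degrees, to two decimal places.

n₂/n₁ = sin θ_c = sin 45.38° = 0.7118.
tan θ_B equals the same ratio, so θ_B = arctan(0.7118) = 35.44°.

θ_B ≈ 35.44°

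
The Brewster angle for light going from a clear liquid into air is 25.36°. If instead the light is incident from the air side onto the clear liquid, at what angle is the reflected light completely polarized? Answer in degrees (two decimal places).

Reversing the direction swaps n₁ and n₂, so tan θ_B' = 1/tan θ_B and θ_B' = 90° − θ_B.
Hence θ_B' = 90° − 25.36° = 64.64°.

θ_B' ≈ 64.64°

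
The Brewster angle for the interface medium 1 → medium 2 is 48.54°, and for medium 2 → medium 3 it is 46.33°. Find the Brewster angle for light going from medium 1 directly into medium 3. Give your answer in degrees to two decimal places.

θ_B ≈ 49.86°

n₂/n₁ = tan 48.54° = 1.1319 and n₃/n₂ = tan 46.33° = 1.0475.
n₃/n₁ = 1.1857. Then tan θ_B(1→3) = n₃/n₁, so θ_B(1→3) = arctan(1.1857) = 49.86°.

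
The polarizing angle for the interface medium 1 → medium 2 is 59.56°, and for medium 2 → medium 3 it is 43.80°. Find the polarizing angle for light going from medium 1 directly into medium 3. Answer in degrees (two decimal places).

θ_B ≈ 58.50°

n₂/n₁ = tan 59.56° = 1.7017 and n₃/n₂ = tan 43.80° = 0.9590.
Multiplying, n₃/n₁ = 1.7017 × 0.9590 = 1.6319, and θ_B(1→3) = arctan 1.6319 = 58.50°.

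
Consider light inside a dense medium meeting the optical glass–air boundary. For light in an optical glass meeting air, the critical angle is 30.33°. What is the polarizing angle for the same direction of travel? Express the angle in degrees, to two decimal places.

θ_B ≈ 26.79°

At the critical angle sin θ_c = n₂/n₁, giving n₂/n₁ = sin 30.33° = 0.5050.
Then tan θ_B = n₂/n₁ = 0.5050, so θ_B = arctan 0.5050 = 26.79°.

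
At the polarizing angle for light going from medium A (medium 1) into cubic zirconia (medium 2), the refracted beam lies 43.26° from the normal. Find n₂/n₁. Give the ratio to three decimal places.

n₂/n₁ ≈ 1.063

θ_B + θ_t = 90°, so θ_B = 90° − 43.26° = 46.74°.
Then n₂/n₁ = tan θ_B = tan 46.74° = 1.063.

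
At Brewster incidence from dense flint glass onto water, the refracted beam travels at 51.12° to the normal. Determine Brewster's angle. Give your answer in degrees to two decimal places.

θ_B ≈ 38.88°

Brewster's condition makes the reflected and refracted beams perpendicular: θ_B + θ_t = 90°.
θ_B = 90° − 51.12° = 38.88°.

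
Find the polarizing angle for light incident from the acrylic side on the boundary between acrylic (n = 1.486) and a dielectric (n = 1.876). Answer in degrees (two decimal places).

θ_B ≈ 51.62°

tan θ_B = n₂/n₁ = 1.876/1.486 = 1.2624.
θ_B = arctan(1.2624) = 51.62°.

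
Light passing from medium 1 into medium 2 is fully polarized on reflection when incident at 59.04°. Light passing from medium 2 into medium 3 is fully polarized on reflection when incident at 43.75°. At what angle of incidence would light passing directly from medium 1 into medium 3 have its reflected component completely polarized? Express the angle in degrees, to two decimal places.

tan θ_B(1→2) = n₂/n₁ = tan 59.04° = 1.6669.
tan θ_B(2→3) = n₃/n₂ = tan 43.75° = 0.9573.
n₃/n₁ = 1.5957. Then tan θ_B(1→3) = n₃/n₁, so θ_B(1→3) = arctan(1.5957) = 57.93°.

θ_B ≈ 57.93°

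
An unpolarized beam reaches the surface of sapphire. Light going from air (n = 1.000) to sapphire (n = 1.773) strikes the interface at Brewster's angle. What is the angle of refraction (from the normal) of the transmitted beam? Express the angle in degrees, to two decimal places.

θ_t ≈ 29.42°

θ_B = arctan(n₂/n₁) = arctan(1.773/1.000) = 60.58°.
Since θ_B + θ_t = 90° at Brewster incidence, θ_t = 90° − 60.58° = 29.42°.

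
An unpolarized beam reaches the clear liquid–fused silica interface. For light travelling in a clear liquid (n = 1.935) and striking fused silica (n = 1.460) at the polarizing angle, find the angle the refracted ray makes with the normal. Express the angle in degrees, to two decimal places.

θ_t ≈ 52.96°

tan θ_B = n₂/n₁ = 1.460/1.935 = 0.7545, so θ_B = 37.04°.
The refracted ray is perpendicular to the reflected ray, so θ_t = 90° − θ_B = 52.96°.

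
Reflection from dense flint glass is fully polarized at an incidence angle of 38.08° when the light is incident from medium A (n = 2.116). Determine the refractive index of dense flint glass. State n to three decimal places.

n ≈ 1.658

Brewster's law: tan θ_B = n₂/n₁ (light incident in medium A, refracted into dense flint glass).
n₂ = n₁ tan θ_B = 2.116 × tan 38.08° = 1.658.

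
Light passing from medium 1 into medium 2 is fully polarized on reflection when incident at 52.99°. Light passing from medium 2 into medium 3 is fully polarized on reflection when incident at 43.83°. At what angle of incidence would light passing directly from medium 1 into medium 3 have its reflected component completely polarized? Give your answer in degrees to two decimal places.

θ_B ≈ 51.86°

Each Brewster angle gives a ratio: n₂/n₁ = tan 52.99° = 1.3266, n₃/n₂ = tan 43.83° = 0.9600.
Multiplying, n₃/n₁ = 1.3266 × 0.9600 = 1.2735, and θ_B(1→3) = arctan 1.2735 = 51.86°.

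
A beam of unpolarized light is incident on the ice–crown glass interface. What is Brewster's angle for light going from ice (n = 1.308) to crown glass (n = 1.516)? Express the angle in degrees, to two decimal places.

θ_B ≈ 49.21°

Here n₂/n₁ = 1.516/1.308 = 1.1590, and Brewster's law gives tan θ_B = n₂/n₁. Taking the arctangent, θ_B = 49.21°.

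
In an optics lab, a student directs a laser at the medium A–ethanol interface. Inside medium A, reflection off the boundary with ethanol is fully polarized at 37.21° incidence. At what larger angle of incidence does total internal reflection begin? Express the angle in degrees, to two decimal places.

n₂/n₁ = tan 37.21° = 0.7593; the critical angle satisfies sin θ_c = n₂/n₁.
θ_c = arcsin(0.7593) = 49.40°.

θ_c ≈ 49.40°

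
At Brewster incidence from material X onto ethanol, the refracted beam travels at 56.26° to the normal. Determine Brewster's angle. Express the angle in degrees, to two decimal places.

θ_B ≈ 33.74°

Brewster's condition makes the reflected and refracted beams perpendicular: θ_B + θ_t = 90°.
θ_B = 90° − 56.26° = 33.74°.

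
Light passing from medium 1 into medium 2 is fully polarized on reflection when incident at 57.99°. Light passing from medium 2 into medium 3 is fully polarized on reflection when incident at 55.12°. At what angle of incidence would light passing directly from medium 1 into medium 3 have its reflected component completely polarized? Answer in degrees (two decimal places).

tan θ_B(1→2) = n₂/n₁ = tan 57.99° = 1.5997.
tan θ_B(2→3) = n₃/n₂ = tan 55.12° = 1.4345.
Multiplying, n₃/n₁ = 1.5997 × 1.4345 = 2.2948, and θ_B(1→3) = arctan 2.2948 = 66.45°.

θ_B ≈ 66.45°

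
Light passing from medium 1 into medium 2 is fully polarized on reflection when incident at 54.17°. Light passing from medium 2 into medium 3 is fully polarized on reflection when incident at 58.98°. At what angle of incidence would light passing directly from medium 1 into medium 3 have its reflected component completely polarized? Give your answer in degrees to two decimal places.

Each Brewster angle gives a ratio: n₂/n₁ = tan 54.17° = 1.3850, n₃/n₂ = tan 58.98° = 1.6630.
So n₃/n₁ = (n₂/n₁)(n₃/n₂) = 1.3850 × 1.6630 = 2.3032.
θ_B(1→3) = arctan(2.3032) = 66.53°.

θ_B ≈ 66.53°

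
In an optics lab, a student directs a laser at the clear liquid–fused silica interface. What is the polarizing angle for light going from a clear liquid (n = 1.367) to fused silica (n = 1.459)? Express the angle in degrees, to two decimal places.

Here n₂/n₁ = 1.459/1.367 = 1.0673, and Brewster's law gives tan θ_B = n₂/n₁. Taking the arctangent, θ_B = 46.86°.

θ_B ≈ 46.86°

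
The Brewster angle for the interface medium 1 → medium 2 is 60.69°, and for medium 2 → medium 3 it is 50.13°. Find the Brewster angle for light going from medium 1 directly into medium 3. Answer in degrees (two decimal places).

tan θ_B(1→2) = n₂/n₁ = tan 60.69° = 1.7813.
tan θ_B(2→3) = n₃/n₂ = tan 50.13° = 1.1973.
Multiplying, n₃/n₁ = 1.7813 × 1.1973 = 2.1326, and θ_B(1→3) = arctan 2.1326 = 64.88°.

θ_B ≈ 64.88°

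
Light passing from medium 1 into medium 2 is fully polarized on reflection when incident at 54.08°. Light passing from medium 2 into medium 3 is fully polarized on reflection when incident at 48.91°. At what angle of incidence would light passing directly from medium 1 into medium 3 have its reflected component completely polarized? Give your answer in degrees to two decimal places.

θ_B ≈ 57.72°

tan θ_B(1→2) = n₂/n₁ = tan 54.08° = 1.3804.
tan θ_B(2→3) = n₃/n₂ = tan 48.91° = 1.1467.
Multiplying, n₃/n₁ = 1.3804 × 1.1467 = 1.5830, and θ_B(1→3) = arctan 1.5830 = 57.72°.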